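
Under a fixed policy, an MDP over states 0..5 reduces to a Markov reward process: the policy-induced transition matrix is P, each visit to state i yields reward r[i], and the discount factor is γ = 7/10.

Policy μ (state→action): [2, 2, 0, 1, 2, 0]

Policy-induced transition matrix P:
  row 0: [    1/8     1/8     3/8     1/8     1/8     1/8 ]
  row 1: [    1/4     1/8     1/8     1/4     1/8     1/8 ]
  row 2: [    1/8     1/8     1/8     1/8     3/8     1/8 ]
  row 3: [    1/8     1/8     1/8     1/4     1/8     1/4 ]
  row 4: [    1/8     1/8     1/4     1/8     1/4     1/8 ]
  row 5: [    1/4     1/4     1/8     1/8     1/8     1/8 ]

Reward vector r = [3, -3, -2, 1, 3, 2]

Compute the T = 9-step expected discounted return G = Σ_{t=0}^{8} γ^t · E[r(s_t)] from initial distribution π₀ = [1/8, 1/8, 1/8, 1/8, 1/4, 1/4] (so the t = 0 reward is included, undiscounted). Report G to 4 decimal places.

G = 2.6714

t=0: π = [0.1250, 0.1250, 0.1250, 0.1250, 0.2500, 0.2500], E[r] = 1.1250, γ^t·E[r] = 1.125000, running G = 1.125000
t=1: π = [0.1719, 0.1563, 0.1875, 0.1563, 0.1875, 0.1406], E[r] = 0.6719, γ^t·E[r] = 0.470313, running G = 1.595313
t=2: π = [0.1621, 0.1426, 0.1914, 0.1641, 0.1953, 0.1445], E[r] = 0.7148, γ^t·E[r] = 0.350273, running G = 1.945586
t=3: π = [0.1609, 0.1431, 0.1899, 0.1633, 0.1973, 0.1455], E[r] = 0.7197, γ^t·E[r] = 0.246866, running G = 2.192452
t=4: π = [0.1611, 0.1432, 0.1899, 0.1633, 0.1971, 0.1454], E[r] = 0.7195, γ^t·E[r] = 0.172740, running G = 2.365193
t=5: π = [0.1611, 0.1432, 0.1899, 0.1633, 0.1971, 0.1454], E[r] = 0.7193, γ^t·E[r] = 0.120901, running G = 2.486094
t=6: π = [0.1611, 0.1432, 0.1899, 0.1633, 0.1971, 0.1454], E[r] = 0.7194, γ^t·E[r] = 0.084633, running G = 2.570726
t=7: π = [0.1611, 0.1432, 0.1899, 0.1633, 0.1971, 0.1454], E[r] = 0.7194, γ^t·E[r] = 0.059243, running G = 2.629969
t=8: π = [0.1611, 0.1432, 0.1899, 0.1633, 0.1971, 0.1454], E[r] = 0.7194, γ^t·E[r] = 0.041470, running G = 2.671439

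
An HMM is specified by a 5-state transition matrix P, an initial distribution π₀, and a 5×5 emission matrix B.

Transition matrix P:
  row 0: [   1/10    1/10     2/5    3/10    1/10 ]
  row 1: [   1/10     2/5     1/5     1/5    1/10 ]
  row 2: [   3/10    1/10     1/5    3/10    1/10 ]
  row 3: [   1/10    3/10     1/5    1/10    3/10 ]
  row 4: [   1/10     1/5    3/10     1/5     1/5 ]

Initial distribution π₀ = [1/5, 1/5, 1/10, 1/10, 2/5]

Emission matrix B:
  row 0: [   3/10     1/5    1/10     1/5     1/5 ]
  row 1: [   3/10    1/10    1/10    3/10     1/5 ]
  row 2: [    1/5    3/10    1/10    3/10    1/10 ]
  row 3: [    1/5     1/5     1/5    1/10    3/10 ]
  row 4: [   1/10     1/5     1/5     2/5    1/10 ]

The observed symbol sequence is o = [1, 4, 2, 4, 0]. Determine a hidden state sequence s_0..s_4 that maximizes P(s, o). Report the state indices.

path = [4, 3, 4, 3, 1]

t=0: δ = [4.000e-02, 2.000e-02, 3.000e-02, 2.000e-02, 8.000e-02]  (obs o_0=1)
t=1: δ = [1.800e-03, 3.200e-03, 2.400e-03, 4.800e-03, 1.600e-03]  ψ = [2, 4, 4, 4, 4]  (obs o_1=4)
t=2: δ = [7.200e-05, 1.440e-04, 9.600e-05, 1.440e-04, 2.880e-04]  ψ = [2, 3, 3, 2, 3]  (obs o_2=2)
t=3: δ = [5.760e-06, 1.152e-05, 8.640e-06, 1.728e-05, 5.760e-06]  ψ = [2, 1, 4, 4, 4]  (obs o_3=4)
t=4: δ = [7.776e-07, 1.555e-06, 6.912e-07, 5.184e-07, 5.184e-07]  ψ = [2, 3, 3, 2, 3]  (obs o_4=0)
backtrack: best end state = 1; path = [4, 3, 4, 3, 1]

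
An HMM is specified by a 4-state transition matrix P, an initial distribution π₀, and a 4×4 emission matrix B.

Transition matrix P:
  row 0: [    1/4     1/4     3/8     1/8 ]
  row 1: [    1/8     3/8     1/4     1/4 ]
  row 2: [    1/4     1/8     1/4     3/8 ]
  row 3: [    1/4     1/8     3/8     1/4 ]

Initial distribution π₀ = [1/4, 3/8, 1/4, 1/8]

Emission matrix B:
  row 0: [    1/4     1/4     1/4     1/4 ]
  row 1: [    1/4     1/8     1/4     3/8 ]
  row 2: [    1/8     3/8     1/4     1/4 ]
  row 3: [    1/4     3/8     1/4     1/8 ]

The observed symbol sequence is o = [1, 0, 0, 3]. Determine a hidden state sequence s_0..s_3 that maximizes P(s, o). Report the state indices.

t=0: δ = [6.250e-02, 4.688e-02, 9.375e-02, 4.688e-02]  (obs o_0=1)
t=1: δ = [5.859e-03, 4.395e-03, 2.930e-03, 8.789e-03]  ψ = [2, 1, 0, 2]  (obs o_1=0)
t=2: δ = [5.493e-04, 4.120e-04, 4.120e-04, 5.493e-04]  ψ = [3, 1, 3, 3]  (obs o_2=0)
t=3: δ = [3.433e-05, 5.794e-05, 5.150e-05, 1.931e-05]  ψ = [0, 1, 0, 2]  (obs o_3=3)
backtrack: best end state = 1; path = [1, 1, 1, 1]

path = [1, 1, 1, 1]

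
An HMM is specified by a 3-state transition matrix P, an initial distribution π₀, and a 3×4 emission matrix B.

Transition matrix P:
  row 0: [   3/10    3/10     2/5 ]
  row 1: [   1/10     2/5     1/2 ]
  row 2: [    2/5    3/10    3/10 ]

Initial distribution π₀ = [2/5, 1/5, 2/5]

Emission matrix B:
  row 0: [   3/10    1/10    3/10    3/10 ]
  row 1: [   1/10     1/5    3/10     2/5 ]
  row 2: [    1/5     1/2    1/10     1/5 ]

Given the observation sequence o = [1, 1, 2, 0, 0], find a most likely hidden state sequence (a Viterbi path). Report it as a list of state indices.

path = [2, 2, 0, 2, 0]

t=0: δ = [4.000e-02, 4.000e-02, 2.000e-01]  (obs o_0=1)
t=1: δ = [8.000e-03, 1.200e-02, 3.000e-02]  ψ = [2, 2, 2]  (obs o_1=1)
t=2: δ = [3.600e-03, 2.700e-03, 9.000e-04]  ψ = [2, 2, 2]  (obs o_2=2)
t=3: δ = [3.240e-04, 1.080e-04, 2.880e-04]  ψ = [0, 0, 0]  (obs o_3=0)
t=4: δ = [3.456e-05, 9.720e-06, 2.592e-05]  ψ = [2, 0, 0]  (obs o_4=0)
backtrack: best end state = 0; path = [2, 2, 0, 2, 0]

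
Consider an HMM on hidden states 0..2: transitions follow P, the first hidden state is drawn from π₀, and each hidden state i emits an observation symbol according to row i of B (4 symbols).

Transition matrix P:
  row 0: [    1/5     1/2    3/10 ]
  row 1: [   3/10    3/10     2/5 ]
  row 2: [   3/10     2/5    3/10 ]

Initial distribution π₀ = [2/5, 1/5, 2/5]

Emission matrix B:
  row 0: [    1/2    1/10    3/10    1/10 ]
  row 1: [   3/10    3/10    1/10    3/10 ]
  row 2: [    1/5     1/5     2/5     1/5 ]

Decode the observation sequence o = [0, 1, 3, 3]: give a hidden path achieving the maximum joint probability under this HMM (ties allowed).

path = [0, 1, 2, 1]

t=0: δ = [2.000e-01, 6.000e-02, 8.000e-02]  (obs o_0=0)
t=1: δ = [4.000e-03, 3.000e-02, 1.200e-02]  ψ = [0, 0, 0]  (obs o_1=1)
t=2: δ = [9.000e-04, 2.700e-03, 2.400e-03]  ψ = [1, 1, 1]  (obs o_2=3)
t=3: δ = [8.100e-05, 2.880e-04, 2.160e-04]  ψ = [1, 2, 1]  (obs o_3=3)
backtrack: best end state = 1; path = [0, 1, 2, 1]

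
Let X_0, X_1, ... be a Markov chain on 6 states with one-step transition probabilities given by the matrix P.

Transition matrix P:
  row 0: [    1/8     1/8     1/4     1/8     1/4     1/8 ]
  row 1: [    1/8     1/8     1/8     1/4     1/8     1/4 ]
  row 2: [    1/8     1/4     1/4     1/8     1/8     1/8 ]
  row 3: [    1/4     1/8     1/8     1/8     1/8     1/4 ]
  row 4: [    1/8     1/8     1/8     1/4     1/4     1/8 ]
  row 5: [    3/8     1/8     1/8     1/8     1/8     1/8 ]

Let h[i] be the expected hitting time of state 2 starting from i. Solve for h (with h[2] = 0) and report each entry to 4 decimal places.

First-step conditioning: h[2] = 0; for i ≠ 2, h[i] = 1 + Σ_k P[i][k]·h[k].
  h[0] = 1 + 1/8·h[0] + 1/8·h[1] + 1/8·h[3] + 1/4·h[4] + 1/8·h[5]
  h[1] = 1 + 1/8·h[0] + 1/8·h[1] + 1/4·h[3] + 1/8·h[4] + 1/4·h[5]
  h[3] = 1 + 1/4·h[0] + 1/8·h[1] + 1/8·h[3] + 1/8·h[4] + 1/4·h[5]
  h[4] = 1 + 1/8·h[0] + 1/8·h[1] + 1/4·h[3] + 1/4·h[4] + 1/8·h[5]
  h[5] = 1 + 3/8·h[0] + 1/8·h[1] + 1/8·h[3] + 1/8·h[4] + 1/8·h[5]
Solving the 5×5 linear system over states ≠ 2 gives exactly h = [33344/5649, 37880/5649, 0, 37376/5649, 12672/1883, 36928/5649] (h[2] = 0 is the target).

h = [5.9026, 6.7056, 0.0000, 6.6164, 6.7297, 6.5371]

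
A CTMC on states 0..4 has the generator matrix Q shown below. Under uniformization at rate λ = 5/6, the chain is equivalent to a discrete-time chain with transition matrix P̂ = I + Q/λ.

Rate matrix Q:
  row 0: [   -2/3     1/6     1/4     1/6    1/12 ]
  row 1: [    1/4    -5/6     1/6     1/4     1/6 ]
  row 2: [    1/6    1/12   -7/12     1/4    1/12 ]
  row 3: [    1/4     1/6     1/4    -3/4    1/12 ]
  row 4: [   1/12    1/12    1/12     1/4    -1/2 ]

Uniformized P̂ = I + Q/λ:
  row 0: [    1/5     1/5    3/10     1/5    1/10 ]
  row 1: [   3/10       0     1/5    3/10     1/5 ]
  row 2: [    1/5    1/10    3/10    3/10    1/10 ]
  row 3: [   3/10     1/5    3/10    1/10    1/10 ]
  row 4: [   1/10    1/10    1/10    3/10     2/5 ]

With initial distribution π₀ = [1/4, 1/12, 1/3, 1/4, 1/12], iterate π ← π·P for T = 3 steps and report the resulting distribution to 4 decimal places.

π = [0.2209, 0.1325, 0.2561, 0.2312, 0.1593]

t=0: π = [0.2500, 0.0833, 0.3333, 0.2500, 0.0833]
t=1: π = [0.2250, 0.1417, 0.2750, 0.2250, 0.1333]
t=2: π = [0.2233, 0.1308, 0.2592, 0.2325, 0.1542]
t=3: π = [0.2209, 0.1325, 0.2561, 0.2312, 0.1593]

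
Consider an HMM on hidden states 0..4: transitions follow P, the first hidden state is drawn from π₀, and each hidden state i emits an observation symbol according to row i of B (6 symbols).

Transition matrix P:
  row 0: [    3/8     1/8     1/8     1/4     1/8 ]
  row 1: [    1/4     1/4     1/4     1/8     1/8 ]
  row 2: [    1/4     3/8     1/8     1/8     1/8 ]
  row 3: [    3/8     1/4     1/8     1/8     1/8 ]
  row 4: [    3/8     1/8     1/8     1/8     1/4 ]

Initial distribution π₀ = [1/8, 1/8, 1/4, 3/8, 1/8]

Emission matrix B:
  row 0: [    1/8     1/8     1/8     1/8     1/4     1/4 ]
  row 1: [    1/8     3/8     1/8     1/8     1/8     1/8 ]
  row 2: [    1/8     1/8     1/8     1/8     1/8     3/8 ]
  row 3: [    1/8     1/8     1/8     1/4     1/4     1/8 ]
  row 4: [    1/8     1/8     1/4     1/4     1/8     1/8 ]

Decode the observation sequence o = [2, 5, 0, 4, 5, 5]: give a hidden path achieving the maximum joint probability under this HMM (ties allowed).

t=0: δ = [1.562e-02, 1.562e-02, 3.125e-02, 4.688e-02, 3.125e-02]  (obs o_0=2)
t=1: δ = [4.395e-03, 1.465e-03, 2.197e-03, 7.324e-04, 9.766e-04]  ψ = [3, 2, 3, 3, 4]  (obs o_1=5)
t=2: δ = [2.060e-04, 1.030e-04, 6.866e-05, 1.373e-04, 6.866e-05]  ψ = [0, 2, 0, 0, 0]  (obs o_2=0)
t=3: δ = [1.931e-05, 4.292e-06, 3.219e-06, 1.287e-05, 3.219e-06]  ψ = [0, 3, 0, 0, 0]  (obs o_3=4)
t=4: δ = [1.810e-06, 4.023e-07, 9.052e-07, 6.035e-07, 3.017e-07]  ψ = [0, 3, 0, 0, 0]  (obs o_4=5)
t=5: δ = [1.697e-07, 4.243e-08, 8.487e-08, 5.658e-08, 2.829e-08]  ψ = [0, 2, 0, 0, 0]  (obs o_5=5)
backtrack: best end state = 0; path = [3, 0, 0, 0, 0, 0]

path = [3, 0, 0, 0, 0, 0]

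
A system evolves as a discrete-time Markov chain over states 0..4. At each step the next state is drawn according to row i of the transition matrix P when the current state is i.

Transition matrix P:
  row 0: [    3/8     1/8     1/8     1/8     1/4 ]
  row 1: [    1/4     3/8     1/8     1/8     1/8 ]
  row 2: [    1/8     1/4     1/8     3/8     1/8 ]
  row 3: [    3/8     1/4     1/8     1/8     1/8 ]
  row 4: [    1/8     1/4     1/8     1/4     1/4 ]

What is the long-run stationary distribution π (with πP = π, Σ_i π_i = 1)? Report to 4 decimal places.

π = [0.2675, 0.2475, 0.1250, 0.1789, 0.1811]

Balance equations π_j = Σ_i π_i·P[i][j]:
  π_0 = 3/8·π_0 + 1/4·π_1 + 1/8·π_2 + 3/8·π_3 + 1/8·π_4
  π_1 = 1/8·π_0 + 3/8·π_1 + 1/4·π_2 + 1/4·π_3 + 1/4·π_4
  π_2 = 1/8·π_0 + 1/8·π_1 + 1/8·π_2 + 1/8·π_3 + 1/8·π_4
  π_3 = 1/8·π_0 + 1/8·π_1 + 3/8·π_2 + 1/8·π_3 + 1/4·π_4
  normalize: π_0 + π_1 + π_2 + π_3 + π_4 = 1
Solving the linear system gives exactly π = [61/228, 395/1596, 1/8, 571/3192, 289/1596].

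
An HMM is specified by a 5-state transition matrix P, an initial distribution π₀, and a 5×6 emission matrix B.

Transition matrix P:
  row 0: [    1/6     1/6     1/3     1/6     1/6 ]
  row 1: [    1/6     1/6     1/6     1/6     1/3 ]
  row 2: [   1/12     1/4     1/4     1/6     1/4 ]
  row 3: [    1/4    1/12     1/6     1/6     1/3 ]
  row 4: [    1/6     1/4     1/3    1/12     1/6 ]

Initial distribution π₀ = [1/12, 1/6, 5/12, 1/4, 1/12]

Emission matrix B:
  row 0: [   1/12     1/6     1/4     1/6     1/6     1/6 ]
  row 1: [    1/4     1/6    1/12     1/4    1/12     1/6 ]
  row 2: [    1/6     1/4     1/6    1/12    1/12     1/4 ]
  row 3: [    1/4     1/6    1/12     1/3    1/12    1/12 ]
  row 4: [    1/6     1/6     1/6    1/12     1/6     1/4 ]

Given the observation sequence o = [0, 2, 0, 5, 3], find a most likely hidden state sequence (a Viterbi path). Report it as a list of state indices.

path = [3, 4, 1, 4, 1]

t=0: δ = [6.944e-03, 4.167e-02, 6.944e-02, 6.250e-02, 1.389e-02]  (obs o_0=0)
t=1: δ = [3.906e-03, 1.447e-03, 2.894e-03, 9.645e-04, 3.472e-03]  ψ = [3, 2, 2, 2, 3]  (obs o_1=2)
t=2: δ = [5.425e-05, 2.170e-04, 2.170e-04, 1.628e-04, 1.206e-04]  ψ = [0, 4, 0, 0, 2]  (obs o_2=0)
t=3: δ = [6.782e-06, 9.042e-06, 1.356e-05, 3.014e-06, 1.808e-05]  ψ = [3, 2, 2, 1, 1]  (obs o_3=5)
t=4: δ = [5.023e-07, 1.130e-06, 5.023e-07, 7.535e-07, 2.826e-07]  ψ = [4, 4, 4, 2, 2]  (obs o_4=3)
backtrack: best end state = 1; path = [3, 4, 1, 4, 1]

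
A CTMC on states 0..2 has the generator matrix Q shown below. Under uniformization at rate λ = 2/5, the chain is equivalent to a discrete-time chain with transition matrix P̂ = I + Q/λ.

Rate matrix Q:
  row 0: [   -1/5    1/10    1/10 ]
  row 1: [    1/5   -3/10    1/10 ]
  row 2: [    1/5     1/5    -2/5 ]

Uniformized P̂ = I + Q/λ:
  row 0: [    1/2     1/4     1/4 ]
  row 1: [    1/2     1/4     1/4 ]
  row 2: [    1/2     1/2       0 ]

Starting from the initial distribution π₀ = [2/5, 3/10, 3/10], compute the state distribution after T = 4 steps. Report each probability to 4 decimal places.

t=0: π = [0.4000, 0.3000, 0.3000]
t=1: π = [0.5000, 0.3250, 0.1750]
t=2: π = [0.5000, 0.2938, 0.2063]
t=3: π = [0.5000, 0.3016, 0.1984]
t=4: π = [0.5000, 0.2996, 0.2004]

π = [0.5000, 0.2996, 0.2004]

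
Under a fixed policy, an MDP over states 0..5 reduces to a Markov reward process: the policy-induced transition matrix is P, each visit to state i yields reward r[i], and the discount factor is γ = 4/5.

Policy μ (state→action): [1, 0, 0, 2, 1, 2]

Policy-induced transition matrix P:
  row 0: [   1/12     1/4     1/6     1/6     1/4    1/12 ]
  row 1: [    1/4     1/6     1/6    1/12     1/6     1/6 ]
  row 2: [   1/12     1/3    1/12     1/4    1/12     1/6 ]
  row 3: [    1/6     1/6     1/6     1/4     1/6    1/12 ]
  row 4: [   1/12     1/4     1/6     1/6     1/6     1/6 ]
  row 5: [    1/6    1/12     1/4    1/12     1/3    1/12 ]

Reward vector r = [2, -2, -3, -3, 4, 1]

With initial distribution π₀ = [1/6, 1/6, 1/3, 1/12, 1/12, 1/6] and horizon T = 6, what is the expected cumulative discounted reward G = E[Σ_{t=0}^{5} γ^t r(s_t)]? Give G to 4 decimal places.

G = -1.4617

t=0: π = [0.1667, 0.1667, 0.3333, 0.0833, 0.0833, 0.1667], E[r] = -0.7500, γ^t·E[r] = -0.750000, running G = -0.750000
t=1: π = [0.1319, 0.2292, 0.1528, 0.1736, 0.1806, 0.1319], E[r] = -0.3194, γ^t·E[r] = -0.255556, running G = -1.005556
t=2: π = [0.1470, 0.2072, 0.1649, 0.1638, 0.1869, 0.1302], E[r] = -0.2286, γ^t·E[r] = -0.146296, running G = -1.151852
t=3: π = [0.1424, 0.2111, 0.1638, 0.1659, 0.1869, 0.1299], E[r] = -0.2493, γ^t·E[r] = -0.127630, running G = -1.279481
t=4: π = [0.1432, 0.2106, 0.1638, 0.1657, 0.1865, 0.1301], E[r] = -0.2472, γ^t·E[r] = -0.101254, running G = -1.380736
t=5: π = [0.1431, 0.2106, 0.1639, 0.1657, 0.1866, 0.1301], E[r] = -0.2472, γ^t·E[r] = -0.081004, running G = -1.461740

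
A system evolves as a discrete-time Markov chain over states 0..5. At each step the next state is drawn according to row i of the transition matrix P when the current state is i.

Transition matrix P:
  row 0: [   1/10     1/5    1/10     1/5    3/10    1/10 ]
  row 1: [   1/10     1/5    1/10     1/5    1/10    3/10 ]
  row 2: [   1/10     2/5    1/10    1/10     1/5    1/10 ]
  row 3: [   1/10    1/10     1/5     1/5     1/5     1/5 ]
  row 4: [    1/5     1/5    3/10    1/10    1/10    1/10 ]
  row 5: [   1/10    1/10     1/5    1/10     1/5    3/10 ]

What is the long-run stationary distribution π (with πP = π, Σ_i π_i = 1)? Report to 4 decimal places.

Balance equations π_j = Σ_i π_i·P[i][j]:
  π_0 = 1/10·π_0 + 1/10·π_1 + 1/10·π_2 + 1/10·π_3 + 1/5·π_4 + 1/10·π_5
  π_1 = 1/5·π_0 + 1/5·π_1 + 2/5·π_2 + 1/10·π_3 + 1/5·π_4 + 1/10·π_5
  π_2 = 1/10·π_0 + 1/10·π_1 + 1/10·π_2 + 1/5·π_3 + 3/10·π_4 + 1/5·π_5
  π_3 = 1/5·π_0 + 1/5·π_1 + 1/10·π_2 + 1/5·π_3 + 1/10·π_4 + 1/10·π_5
  π_4 = 3/10·π_0 + 1/10·π_1 + 1/5·π_2 + 1/5·π_3 + 1/10·π_4 + 1/5·π_5
  normalize: π_0 + π_1 + π_2 + π_3 + π_4 + π_5 = 1
Solving the linear system gives exactly π = [1323/11266, 2251/11266, 951/5633, 7420/50697, 982/5633, 9797/50697].

π = [0.1174, 0.1998, 0.1688, 0.1464, 0.1743, 0.1932]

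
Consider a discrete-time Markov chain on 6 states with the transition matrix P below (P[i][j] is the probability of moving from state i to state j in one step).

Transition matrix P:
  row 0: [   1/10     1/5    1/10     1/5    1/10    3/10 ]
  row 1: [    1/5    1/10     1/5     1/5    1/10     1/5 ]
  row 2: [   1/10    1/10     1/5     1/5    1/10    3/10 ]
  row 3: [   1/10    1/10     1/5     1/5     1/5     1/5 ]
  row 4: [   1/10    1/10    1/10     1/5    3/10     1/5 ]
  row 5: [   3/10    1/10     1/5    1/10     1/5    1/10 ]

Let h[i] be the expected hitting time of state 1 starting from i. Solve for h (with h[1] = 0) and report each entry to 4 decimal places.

First-step conditioning: h[1] = 0; for i ≠ 1, h[i] = 1 + Σ_k P[i][k]·h[k].
  h[0] = 1 + 1/10·h[0] + 1/10·h[2] + 1/5·h[3] + 1/10·h[4] + 3/10·h[5]
  h[2] = 1 + 1/10·h[0] + 1/5·h[2] + 1/5·h[3] + 1/10·h[4] + 3/10·h[5]
  h[3] = 1 + 1/10·h[0] + 1/5·h[2] + 1/5·h[3] + 1/5·h[4] + 1/5·h[5]
  h[4] = 1 + 1/10·h[0] + 1/10·h[2] + 1/5·h[3] + 3/10·h[4] + 1/5·h[5]
  h[5] = 1 + 3/10·h[0] + 1/5·h[2] + 1/10·h[3] + 1/5·h[4] + 1/10·h[5]
Solving the 5×5 linear system over states ≠ 1 gives exactly h = [5766/733, 0, 19220/2199, 19256/2199, 6420/733, 6300/733] (h[1] = 0 is the target).

h = [7.8663, 0.0000, 8.7403, 8.7567, 8.7585, 8.5948]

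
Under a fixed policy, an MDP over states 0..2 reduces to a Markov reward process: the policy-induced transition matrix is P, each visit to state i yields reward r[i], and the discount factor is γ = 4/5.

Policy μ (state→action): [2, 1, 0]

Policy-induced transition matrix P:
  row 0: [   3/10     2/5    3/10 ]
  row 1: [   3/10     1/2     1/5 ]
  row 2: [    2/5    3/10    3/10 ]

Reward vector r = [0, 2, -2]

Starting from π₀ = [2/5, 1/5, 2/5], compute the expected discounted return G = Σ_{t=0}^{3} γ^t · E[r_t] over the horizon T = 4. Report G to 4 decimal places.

t=0: π = [0.4000, 0.2000, 0.4000], E[r] = -0.4000, γ^t·E[r] = -0.400000, running G = -0.400000
t=1: π = [0.3400, 0.3800, 0.2800], E[r] = 0.2000, γ^t·E[r] = 0.160000, running G = -0.240000
t=2: π = [0.3280, 0.4100, 0.2620], E[r] = 0.2960, γ^t·E[r] = 0.189440, running G = -0.050560
t=3: π = [0.3262, 0.4148, 0.2590], E[r] = 0.3116, γ^t·E[r] = 0.159539, running G = 0.108979

G = 0.1090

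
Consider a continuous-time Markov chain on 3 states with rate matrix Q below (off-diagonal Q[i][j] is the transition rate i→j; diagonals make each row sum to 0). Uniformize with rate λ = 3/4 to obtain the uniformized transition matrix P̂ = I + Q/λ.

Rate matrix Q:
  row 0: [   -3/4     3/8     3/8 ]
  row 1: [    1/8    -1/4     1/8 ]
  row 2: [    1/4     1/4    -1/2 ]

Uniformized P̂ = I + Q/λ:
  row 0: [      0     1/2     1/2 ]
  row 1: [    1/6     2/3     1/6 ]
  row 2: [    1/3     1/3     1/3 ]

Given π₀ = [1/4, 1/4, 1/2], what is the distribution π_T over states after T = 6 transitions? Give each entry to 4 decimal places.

π = [0.1819, 0.5453, 0.2729]

t=0: π = [0.2500, 0.2500, 0.5000]
t=1: π = [0.2083, 0.4583, 0.3333]
t=2: π = [0.1875, 0.5208, 0.2917]
t=3: π = [0.1840, 0.5382, 0.2778]
t=4: π = [0.1823, 0.5434, 0.2743]
t=5: π = [0.1820, 0.5448, 0.2731]
t=6: π = [0.1819, 0.5453, 0.2729]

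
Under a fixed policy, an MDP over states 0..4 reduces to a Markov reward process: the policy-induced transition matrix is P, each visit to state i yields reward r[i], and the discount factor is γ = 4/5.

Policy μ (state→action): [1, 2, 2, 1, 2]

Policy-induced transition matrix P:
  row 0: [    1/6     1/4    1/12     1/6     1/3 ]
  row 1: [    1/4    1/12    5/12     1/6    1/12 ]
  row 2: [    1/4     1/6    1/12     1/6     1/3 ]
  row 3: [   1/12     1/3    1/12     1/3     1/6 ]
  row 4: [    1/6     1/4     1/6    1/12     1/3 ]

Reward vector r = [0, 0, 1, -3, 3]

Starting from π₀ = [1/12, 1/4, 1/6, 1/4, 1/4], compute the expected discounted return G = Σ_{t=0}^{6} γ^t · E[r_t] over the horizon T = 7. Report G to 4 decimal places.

t=0: π = [0.0833, 0.2500, 0.1667, 0.2500, 0.2500], E[r] = 0.1667, γ^t·E[r] = 0.166667, running G = 0.166667
t=1: π = [0.1806, 0.2153, 0.1875, 0.1875, 0.2292], E[r] = 0.3125, γ^t·E[r] = 0.250000, running G = 0.416667
t=2: π = [0.1846, 0.2141, 0.1742, 0.1788, 0.2483], E[r] = 0.3825, γ^t·E[r] = 0.244815, running G = 0.661481
t=3: π = [0.1841, 0.2147, 0.1754, 0.1758, 0.2500], E[r] = 0.3981, γ^t·E[r] = 0.203802, running G = 0.865284
t=4: π = [0.1845, 0.2142, 0.1757, 0.1751, 0.2504], E[r] = 0.4014, γ^t·E[r] = 0.164425, running G = 1.029709
t=5: π = [0.1846, 0.2142, 0.1756, 0.1750, 0.2506], E[r] = 0.4024, γ^t·E[r] = 0.131854, running G = 1.161563
t=6: π = [0.1846, 0.2142, 0.1756, 0.1750, 0.2506], E[r] = 0.4026, γ^t·E[r] = 0.105540, running G = 1.267102

G = 1.2671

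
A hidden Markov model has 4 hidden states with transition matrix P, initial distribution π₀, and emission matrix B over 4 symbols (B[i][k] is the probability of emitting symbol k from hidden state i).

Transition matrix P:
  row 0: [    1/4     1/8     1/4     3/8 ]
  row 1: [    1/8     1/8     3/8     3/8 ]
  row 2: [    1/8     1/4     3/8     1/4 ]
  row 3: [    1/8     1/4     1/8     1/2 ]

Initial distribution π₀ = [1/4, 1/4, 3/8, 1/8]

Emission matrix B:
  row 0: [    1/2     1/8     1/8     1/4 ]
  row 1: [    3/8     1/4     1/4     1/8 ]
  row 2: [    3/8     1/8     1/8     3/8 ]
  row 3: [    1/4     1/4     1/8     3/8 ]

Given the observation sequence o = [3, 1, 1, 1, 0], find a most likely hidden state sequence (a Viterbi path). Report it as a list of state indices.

t=0: δ = [6.250e-02, 3.125e-02, 1.406e-01, 4.688e-02]  (obs o_0=3)
t=1: δ = [2.197e-03, 8.789e-03, 6.592e-03, 8.789e-03]  ψ = [2, 2, 2, 2]  (obs o_1=1)
t=2: δ = [1.373e-04, 5.493e-04, 4.120e-04, 1.099e-03]  ψ = [1, 3, 1, 3]  (obs o_2=1)
t=3: δ = [1.717e-05, 6.866e-05, 2.575e-05, 1.373e-04]  ψ = [3, 3, 1, 3]  (obs o_3=1)
t=4: δ = [8.583e-06, 1.287e-05, 9.656e-06, 1.717e-05]  ψ = [3, 3, 1, 3]  (obs o_4=0)
backtrack: best end state = 3; path = [2, 3, 3, 3, 3]

path = [2, 3, 3, 3, 3]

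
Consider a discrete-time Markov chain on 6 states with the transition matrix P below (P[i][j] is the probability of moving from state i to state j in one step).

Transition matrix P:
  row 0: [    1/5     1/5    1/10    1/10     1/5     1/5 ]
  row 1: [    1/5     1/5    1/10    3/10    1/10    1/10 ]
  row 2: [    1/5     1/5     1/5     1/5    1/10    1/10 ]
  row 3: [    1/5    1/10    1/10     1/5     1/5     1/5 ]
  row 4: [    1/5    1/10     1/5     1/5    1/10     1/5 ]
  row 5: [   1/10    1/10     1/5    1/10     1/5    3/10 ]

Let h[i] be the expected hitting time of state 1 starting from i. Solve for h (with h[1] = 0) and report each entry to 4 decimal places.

First-step conditioning: h[1] = 0; for i ≠ 1, h[i] = 1 + Σ_k P[i][k]·h[k].
  h[0] = 1 + 1/5·h[0] + 1/10·h[2] + 1/10·h[3] + 1/5·h[4] + 1/5·h[5]
  h[2] = 1 + 1/5·h[0] + 1/5·h[2] + 1/5·h[3] + 1/10·h[4] + 1/10·h[5]
  h[3] = 1 + 1/5·h[0] + 1/10·h[2] + 1/5·h[3] + 1/5·h[4] + 1/5·h[5]
  h[4] = 1 + 1/5·h[0] + 1/5·h[2] + 1/5·h[3] + 1/10·h[4] + 1/5·h[5]
  h[5] = 1 + 1/10·h[0] + 1/5·h[2] + 1/10·h[3] + 1/5·h[4] + 3/10·h[5]
Solving the 5×5 linear system over states ≠ 1 gives exactly h = [5466/809, 0, 5406/809, 18220/2427, 18038/2427, 18200/2427] (h[1] = 0 is the target).

h = [6.7565, 0.0000, 6.6823, 7.5072, 7.4322, 7.4990]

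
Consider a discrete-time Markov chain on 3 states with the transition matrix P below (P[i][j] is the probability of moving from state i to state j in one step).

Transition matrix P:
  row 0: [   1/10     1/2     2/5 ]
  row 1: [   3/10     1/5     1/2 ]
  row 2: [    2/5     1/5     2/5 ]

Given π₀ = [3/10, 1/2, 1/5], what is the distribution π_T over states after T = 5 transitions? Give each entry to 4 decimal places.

t=0: π = [0.3000, 0.5000, 0.2000]
t=1: π = [0.2600, 0.2900, 0.4500]
t=2: π = [0.2930, 0.2780, 0.4290]
t=3: π = [0.2843, 0.2879, 0.4278]
t=4: π = [0.2859, 0.2853, 0.4288]
t=5: π = [0.2857, 0.2858, 0.4285]

π = [0.2857, 0.2858, 0.4285]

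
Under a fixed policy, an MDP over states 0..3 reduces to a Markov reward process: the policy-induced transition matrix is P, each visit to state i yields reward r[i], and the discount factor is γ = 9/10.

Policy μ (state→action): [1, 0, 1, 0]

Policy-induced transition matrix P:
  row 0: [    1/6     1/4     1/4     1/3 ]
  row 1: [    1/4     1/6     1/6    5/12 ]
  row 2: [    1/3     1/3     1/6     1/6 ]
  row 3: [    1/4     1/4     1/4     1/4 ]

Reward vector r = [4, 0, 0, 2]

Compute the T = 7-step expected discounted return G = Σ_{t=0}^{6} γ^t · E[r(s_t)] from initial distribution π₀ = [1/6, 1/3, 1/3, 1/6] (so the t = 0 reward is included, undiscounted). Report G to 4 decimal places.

t=0: π = [0.1667, 0.3333, 0.3333, 0.1667], E[r] = 1.0000, γ^t·E[r] = 1.000000, running G = 1.000000
t=1: π = [0.2639, 0.2500, 0.1944, 0.2917], E[r] = 1.6389, γ^t·E[r] = 1.475000, running G = 2.475000
t=2: π = [0.2442, 0.2454, 0.2130, 0.2975], E[r] = 1.5718, γ^t·E[r] = 1.273125, running G = 3.748125
t=3: π = [0.2474, 0.2473, 0.2118, 0.2935], E[r] = 1.5766, γ^t·E[r] = 1.149328, running G = 4.897453
t=4: π = [0.2470, 0.2470, 0.2117, 0.2942], E[r] = 1.5765, γ^t·E[r] = 1.034343, running G = 5.931796
t=5: π = [0.2471, 0.2471, 0.2118, 0.2941], E[r] = 1.5765, γ^t·E[r] = 0.930887, running G = 6.862683
t=6: π = [0.2471, 0.2471, 0.2118, 0.2941], E[r] = 1.5765, γ^t·E[r] = 0.837801, running G = 7.700484

G = 7.7005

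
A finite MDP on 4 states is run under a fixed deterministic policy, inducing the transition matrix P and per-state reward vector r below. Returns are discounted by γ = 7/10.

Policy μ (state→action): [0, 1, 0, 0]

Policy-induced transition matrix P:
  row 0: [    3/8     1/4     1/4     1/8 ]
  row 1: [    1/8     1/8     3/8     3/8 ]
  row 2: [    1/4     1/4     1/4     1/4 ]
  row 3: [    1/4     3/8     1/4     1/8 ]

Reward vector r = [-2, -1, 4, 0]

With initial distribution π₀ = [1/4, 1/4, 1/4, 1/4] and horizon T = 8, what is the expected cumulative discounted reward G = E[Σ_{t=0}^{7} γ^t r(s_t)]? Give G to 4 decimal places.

G = 1.0553

t=0: π = [0.2500, 0.2500, 0.2500, 0.2500], E[r] = 0.2500, γ^t·E[r] = 0.250000, running G = 0.250000
t=1: π = [0.2500, 0.2500, 0.2813, 0.2188], E[r] = 0.3750, γ^t·E[r] = 0.262500, running G = 0.512500
t=2: π = [0.2500, 0.2461, 0.2813, 0.2227], E[r] = 0.3789, γ^t·E[r] = 0.185664, running G = 0.698164
t=3: π = [0.2505, 0.2471, 0.2808, 0.2217], E[r] = 0.3750, γ^t·E[r] = 0.128625, running G = 0.826789
t=4: π = [0.2504, 0.2468, 0.2809, 0.2219], E[r] = 0.3759, γ^t·E[r] = 0.090243, running G = 0.917032
t=5: π = [0.2505, 0.2469, 0.2809, 0.2218], E[r] = 0.3756, γ^t·E[r] = 0.063133, running G = 0.980164
t=6: π = [0.2504, 0.2469, 0.2809, 0.2218], E[r] = 0.3757, γ^t·E[r] = 0.044198, running G = 1.024363
t=7: π = [0.2504, 0.2469, 0.2809, 0.2218], E[r] = 0.3757, γ^t·E[r] = 0.030938, running G = 1.055301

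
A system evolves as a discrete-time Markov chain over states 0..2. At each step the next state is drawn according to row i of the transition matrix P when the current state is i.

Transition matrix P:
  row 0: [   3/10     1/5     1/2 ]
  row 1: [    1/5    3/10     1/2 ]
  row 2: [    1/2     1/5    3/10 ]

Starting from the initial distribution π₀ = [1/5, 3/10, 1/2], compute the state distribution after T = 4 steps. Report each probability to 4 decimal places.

t=0: π = [0.2000, 0.3000, 0.5000]
t=1: π = [0.3700, 0.2300, 0.4000]
t=2: π = [0.3570, 0.2230, 0.4200]
t=3: π = [0.3617, 0.2223, 0.4160]
t=4: π = [0.3610, 0.2222, 0.4168]

π = [0.3610, 0.2222, 0.4168]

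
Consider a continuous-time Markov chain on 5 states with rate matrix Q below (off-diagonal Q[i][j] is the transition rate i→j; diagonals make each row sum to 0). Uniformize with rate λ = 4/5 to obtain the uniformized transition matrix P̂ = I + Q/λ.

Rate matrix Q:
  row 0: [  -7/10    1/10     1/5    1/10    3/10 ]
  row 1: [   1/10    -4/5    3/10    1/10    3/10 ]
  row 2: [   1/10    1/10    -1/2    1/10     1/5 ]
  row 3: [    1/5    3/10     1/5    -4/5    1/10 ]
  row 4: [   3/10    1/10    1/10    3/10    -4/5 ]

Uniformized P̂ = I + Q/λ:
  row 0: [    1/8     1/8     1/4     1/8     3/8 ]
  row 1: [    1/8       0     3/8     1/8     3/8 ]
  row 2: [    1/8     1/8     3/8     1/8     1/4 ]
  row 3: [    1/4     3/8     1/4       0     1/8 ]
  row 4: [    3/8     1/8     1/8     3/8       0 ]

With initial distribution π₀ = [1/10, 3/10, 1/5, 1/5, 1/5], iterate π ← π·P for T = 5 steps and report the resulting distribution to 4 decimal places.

t=0: π = [0.1000, 0.3000, 0.2000, 0.2000, 0.2000]
t=1: π = [0.2000, 0.1375, 0.2875, 0.1500, 0.2250]
t=2: π = [0.2000, 0.1453, 0.2750, 0.1625, 0.2172]
t=3: π = [0.1996, 0.1475, 0.2754, 0.1590, 0.2186]
t=4: π = [0.1995, 0.1463, 0.2755, 0.1598, 0.2189]
t=5: π = [0.1997, 0.1467, 0.2754, 0.1597, 0.2185]

π = [0.1997, 0.1467, 0.2754, 0.1597, 0.2185]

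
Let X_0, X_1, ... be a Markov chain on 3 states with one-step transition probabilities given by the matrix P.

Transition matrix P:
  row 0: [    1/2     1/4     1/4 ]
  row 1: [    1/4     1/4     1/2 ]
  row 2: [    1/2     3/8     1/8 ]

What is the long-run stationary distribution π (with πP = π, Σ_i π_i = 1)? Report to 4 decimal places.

π = [0.4286, 0.2857, 0.2857]

Balance equations π_j = Σ_i π_i·P[i][j]:
  π_0 = 1/2·π_0 + 1/4·π_1 + 1/2·π_2
  π_1 = 1/4·π_0 + 1/4·π_1 + 3/8·π_2
  normalize: π_0 + π_1 + π_2 = 1
Solving the linear system gives exactly π = [3/7, 2/7, 2/7].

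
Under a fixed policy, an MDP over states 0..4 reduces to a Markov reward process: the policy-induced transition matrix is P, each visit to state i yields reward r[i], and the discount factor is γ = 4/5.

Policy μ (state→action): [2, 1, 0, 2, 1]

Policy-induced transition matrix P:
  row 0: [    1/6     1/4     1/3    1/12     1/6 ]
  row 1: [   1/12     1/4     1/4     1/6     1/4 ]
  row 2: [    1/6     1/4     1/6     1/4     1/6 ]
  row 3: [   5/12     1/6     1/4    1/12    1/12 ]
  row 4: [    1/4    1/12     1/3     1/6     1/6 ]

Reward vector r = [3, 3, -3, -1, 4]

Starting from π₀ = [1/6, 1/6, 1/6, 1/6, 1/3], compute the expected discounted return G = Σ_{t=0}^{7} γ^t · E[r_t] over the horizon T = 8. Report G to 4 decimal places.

G = 4.6932

t=0: π = [0.1667, 0.1667, 0.1667, 0.1667, 0.3333], E[r] = 1.6667, γ^t·E[r] = 1.666667, running G = 1.666667
t=1: π = [0.2222, 0.1806, 0.2778, 0.1528, 0.1667], E[r] = 0.8889, γ^t·E[r] = 0.711111, running G = 2.377778
t=2: π = [0.2037, 0.2095, 0.2593, 0.1586, 0.1690], E[r] = 0.9792, γ^t·E[r] = 0.626667, running G = 3.004444
t=3: π = [0.2029, 0.2086, 0.2595, 0.1581, 0.1709], E[r] = 0.9819, γ^t·E[r] = 0.502716, running G = 3.507160
t=4: π = [0.2030, 0.2083, 0.2595, 0.1582, 0.1709], E[r] = 0.9809, γ^t·E[r] = 0.401765, running G = 3.908925
t=5: π = [0.2031, 0.2083, 0.2595, 0.1582, 0.1708], E[r] = 0.9809, γ^t·E[r] = 0.321417, running G = 4.230342
t=6: π = [0.2031, 0.2083, 0.2595, 0.1582, 0.1708], E[r] = 0.9809, γ^t·E[r] = 0.257135, running G = 4.487478
t=7: π = [0.2031, 0.2083, 0.2595, 0.1582, 0.1708], E[r] = 0.9809, γ^t·E[r] = 0.205708, running G = 4.693186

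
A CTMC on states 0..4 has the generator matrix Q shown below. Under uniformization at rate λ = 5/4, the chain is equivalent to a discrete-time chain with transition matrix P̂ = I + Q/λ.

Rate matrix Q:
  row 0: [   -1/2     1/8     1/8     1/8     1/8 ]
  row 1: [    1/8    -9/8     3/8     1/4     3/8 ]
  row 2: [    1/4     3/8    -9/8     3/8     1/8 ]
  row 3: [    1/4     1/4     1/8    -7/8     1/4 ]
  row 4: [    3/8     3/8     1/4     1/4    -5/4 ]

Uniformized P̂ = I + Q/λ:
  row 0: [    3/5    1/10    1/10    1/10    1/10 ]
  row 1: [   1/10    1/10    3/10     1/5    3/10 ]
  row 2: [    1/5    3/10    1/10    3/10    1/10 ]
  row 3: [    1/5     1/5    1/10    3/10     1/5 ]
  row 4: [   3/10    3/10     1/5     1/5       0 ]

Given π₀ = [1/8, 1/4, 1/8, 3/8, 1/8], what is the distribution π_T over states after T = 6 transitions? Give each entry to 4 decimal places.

t=0: π = [0.1250, 0.2500, 0.1250, 0.3750, 0.1250]
t=1: π = [0.2375, 0.1875, 0.1625, 0.2375, 0.1750]
t=2: π = [0.2938, 0.1913, 0.1550, 0.2163, 0.1438]
t=3: π = [0.3128, 0.1814, 0.1526, 0.2078, 0.1455]
t=4: π = [0.3215, 0.1804, 0.1508, 0.2048, 0.1425]
t=5: π = [0.3248, 0.1791, 0.1503, 0.2034, 0.1423]
t=6: π = [0.3262, 0.1789, 0.1501, 0.2029, 0.1419]

π = [0.3262, 0.1789, 0.1501, 0.2029, 0.1419]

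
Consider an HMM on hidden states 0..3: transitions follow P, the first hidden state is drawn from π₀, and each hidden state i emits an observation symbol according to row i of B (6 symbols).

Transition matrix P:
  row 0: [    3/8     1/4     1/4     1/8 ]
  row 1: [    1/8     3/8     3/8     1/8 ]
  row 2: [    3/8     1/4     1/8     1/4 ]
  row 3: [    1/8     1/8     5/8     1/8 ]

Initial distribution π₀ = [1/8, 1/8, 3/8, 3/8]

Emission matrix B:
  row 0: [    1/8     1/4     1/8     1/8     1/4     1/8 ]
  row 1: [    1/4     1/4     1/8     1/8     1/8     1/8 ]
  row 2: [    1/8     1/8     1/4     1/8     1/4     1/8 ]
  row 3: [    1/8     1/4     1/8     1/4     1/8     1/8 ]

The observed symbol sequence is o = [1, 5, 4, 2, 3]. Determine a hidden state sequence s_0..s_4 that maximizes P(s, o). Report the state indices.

path = [3, 2, 0, 2, 3]

t=0: δ = [3.125e-02, 3.125e-02, 4.688e-02, 9.375e-02]  (obs o_0=1)
t=1: δ = [2.197e-03, 1.465e-03, 7.324e-03, 1.465e-03]  ψ = [2, 1, 3, 2]  (obs o_1=5)
t=2: δ = [6.866e-04, 2.289e-04, 2.289e-04, 2.289e-04]  ψ = [2, 2, 2, 2]  (obs o_2=4)
t=3: δ = [3.219e-05, 2.146e-05, 4.292e-05, 1.073e-05]  ψ = [0, 0, 0, 0]  (obs o_3=2)
t=4: δ = [2.012e-06, 1.341e-06, 1.006e-06, 2.682e-06]  ψ = [2, 2, 0, 2]  (obs o_4=3)
backtrack: best end state = 3; path = [3, 2, 0, 2, 3]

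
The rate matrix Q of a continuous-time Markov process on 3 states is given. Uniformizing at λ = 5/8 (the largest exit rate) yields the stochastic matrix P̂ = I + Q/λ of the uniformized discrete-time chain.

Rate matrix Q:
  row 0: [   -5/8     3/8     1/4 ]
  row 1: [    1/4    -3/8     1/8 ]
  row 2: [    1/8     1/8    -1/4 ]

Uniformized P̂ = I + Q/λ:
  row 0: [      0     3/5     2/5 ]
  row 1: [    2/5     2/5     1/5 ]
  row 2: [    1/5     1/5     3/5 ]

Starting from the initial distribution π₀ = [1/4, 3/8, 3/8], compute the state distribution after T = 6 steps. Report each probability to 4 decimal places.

π = [0.2273, 0.3637, 0.4090]

t=0: π = [0.2500, 0.3750, 0.3750]
t=1: π = [0.2250, 0.3750, 0.4000]
t=2: π = [0.2300, 0.3650, 0.4050]
t=3: π = [0.2270, 0.3650, 0.4080]
t=4: π = [0.2276, 0.3638, 0.4086]
t=5: π = [0.2272, 0.3638, 0.4090]
t=6: π = [0.2273, 0.3637, 0.4090]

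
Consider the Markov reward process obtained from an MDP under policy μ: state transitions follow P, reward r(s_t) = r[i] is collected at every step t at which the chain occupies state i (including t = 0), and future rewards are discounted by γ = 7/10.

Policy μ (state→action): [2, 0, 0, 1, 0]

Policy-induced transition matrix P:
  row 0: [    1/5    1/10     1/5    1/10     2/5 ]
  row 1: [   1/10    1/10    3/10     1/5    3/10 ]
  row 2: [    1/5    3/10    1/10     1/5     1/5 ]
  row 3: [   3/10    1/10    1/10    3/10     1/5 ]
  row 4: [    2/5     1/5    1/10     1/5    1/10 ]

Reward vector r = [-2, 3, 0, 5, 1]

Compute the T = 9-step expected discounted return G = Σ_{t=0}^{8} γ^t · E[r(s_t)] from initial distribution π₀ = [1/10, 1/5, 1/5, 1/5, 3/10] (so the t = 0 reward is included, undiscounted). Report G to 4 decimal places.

G = 4.3407

t=0: π = [0.1000, 0.2000, 0.2000, 0.2000, 0.3000], E[r] = 1.7000, γ^t·E[r] = 1.700000, running G = 1.700000
t=1: π = [0.2600, 0.1700, 0.1500, 0.2100, 0.2100], E[r] = 1.2500, γ^t·E[r] = 0.875000, running G = 2.575000
t=2: π = [0.2460, 0.1510, 0.1600, 0.1950, 0.2480], E[r] = 1.1840, γ^t·E[r] = 0.580160, running G = 3.155160
t=3: π = [0.2540, 0.1568, 0.1548, 0.1949, 0.2395], E[r] = 1.1764, γ^t·E[r] = 0.403505, running G = 3.558665
t=4: π = [0.2517, 0.1549, 0.1568, 0.1941, 0.2425], E[r] = 1.1743, γ^t·E[r] = 0.281947, running G = 3.840612
t=5: π = [0.2524, 0.1556, 0.1562, 0.1942, 0.2416], E[r] = 1.1747, γ^t·E[r] = 0.197438, running G = 4.038050
t=6: π = [0.2522, 0.1554, 0.1564, 0.1942, 0.2419], E[r] = 1.1746, γ^t·E[r] = 0.138191, running G = 4.176241
t=7: π = [0.2523, 0.1555, 0.1563, 0.1942, 0.2418], E[r] = 1.1747, γ^t·E[r] = 0.096738, running G = 4.272979
t=8: π = [0.2522, 0.1554, 0.1563, 0.1942, 0.2418], E[r] = 1.1746, γ^t·E[r] = 0.067716, running G = 4.340695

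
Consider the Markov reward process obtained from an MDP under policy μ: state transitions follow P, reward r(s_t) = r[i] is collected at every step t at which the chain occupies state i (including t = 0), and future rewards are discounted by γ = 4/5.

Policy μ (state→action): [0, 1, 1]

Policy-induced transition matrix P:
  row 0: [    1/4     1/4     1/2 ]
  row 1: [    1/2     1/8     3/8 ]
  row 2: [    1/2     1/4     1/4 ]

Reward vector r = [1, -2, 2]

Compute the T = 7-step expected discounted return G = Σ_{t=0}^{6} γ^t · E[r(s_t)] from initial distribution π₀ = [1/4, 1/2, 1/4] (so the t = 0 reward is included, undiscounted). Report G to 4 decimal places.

t=0: π = [0.2500, 0.5000, 0.2500], E[r] = -0.2500, γ^t·E[r] = -0.250000, running G = -0.250000
t=1: π = [0.4375, 0.1875, 0.3750], E[r] = 0.8125, γ^t·E[r] = 0.650000, running G = 0.400000
t=2: π = [0.3906, 0.2266, 0.3828], E[r] = 0.7031, γ^t·E[r] = 0.450000, running G = 0.850000
t=3: π = [0.4023, 0.2217, 0.3760], E[r] = 0.7109, γ^t·E[r] = 0.364000, running G = 1.214000
t=4: π = [0.3994, 0.2223, 0.3783], E[r] = 0.7114, γ^t·E[r] = 0.291400, running G = 1.505400
t=5: π = [0.4001, 0.2222, 0.3776], E[r] = 0.7110, γ^t·E[r] = 0.232980, running G = 1.738380
t=6: π = [0.4000, 0.2222, 0.3778], E[r] = 0.7111, γ^t·E[r] = 0.186422, running G = 1.924802

G = 1.9248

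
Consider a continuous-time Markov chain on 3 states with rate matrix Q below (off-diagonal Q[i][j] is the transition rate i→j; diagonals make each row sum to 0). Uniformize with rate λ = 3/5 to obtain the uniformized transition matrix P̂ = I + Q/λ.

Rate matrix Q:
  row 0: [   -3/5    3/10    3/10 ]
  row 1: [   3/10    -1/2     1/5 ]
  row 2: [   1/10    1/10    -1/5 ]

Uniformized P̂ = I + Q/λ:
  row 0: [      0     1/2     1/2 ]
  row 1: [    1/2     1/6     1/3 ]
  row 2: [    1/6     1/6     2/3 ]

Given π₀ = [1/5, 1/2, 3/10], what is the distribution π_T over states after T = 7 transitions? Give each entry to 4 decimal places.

π = [0.2109, 0.2366, 0.5525]

t=0: π = [0.2000, 0.5000, 0.3000]
t=1: π = [0.3000, 0.2333, 0.4667]
t=2: π = [0.1944, 0.2667, 0.5389]
t=3: π = [0.2231, 0.2315, 0.5454]
t=4: π = [0.2066, 0.2410, 0.5523]
t=5: π = [0.2126, 0.2355, 0.5519]
t=6: π = [0.2098, 0.2375, 0.5527]
t=7: π = [0.2109, 0.2366, 0.5525]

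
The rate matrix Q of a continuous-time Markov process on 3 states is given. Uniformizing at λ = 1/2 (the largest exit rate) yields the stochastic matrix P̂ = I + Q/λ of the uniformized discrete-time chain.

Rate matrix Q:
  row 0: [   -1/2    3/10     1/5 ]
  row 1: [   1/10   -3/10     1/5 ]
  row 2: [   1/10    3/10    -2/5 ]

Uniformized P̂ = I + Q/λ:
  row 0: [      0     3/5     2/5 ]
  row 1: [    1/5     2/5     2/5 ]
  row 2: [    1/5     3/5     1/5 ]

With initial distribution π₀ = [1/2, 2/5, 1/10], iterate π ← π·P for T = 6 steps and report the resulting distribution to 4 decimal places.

π = [0.1667, 0.5000, 0.3333]

t=0: π = [0.5000, 0.4000, 0.1000]
t=1: π = [0.1000, 0.5200, 0.3800]
t=2: π = [0.1800, 0.4960, 0.3240]
t=3: π = [0.1640, 0.5008, 0.3352]
t=4: π = [0.1672, 0.4998, 0.3330]
t=5: π = [0.1666, 0.5000, 0.3334]
t=6: π = [0.1667, 0.5000, 0.3333]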